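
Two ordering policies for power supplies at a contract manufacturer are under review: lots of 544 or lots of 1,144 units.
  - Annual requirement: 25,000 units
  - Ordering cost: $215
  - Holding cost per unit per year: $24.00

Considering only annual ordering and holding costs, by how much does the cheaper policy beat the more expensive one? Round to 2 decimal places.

$2,017.91

Annual cost at Q: ordering D·S/Q plus holding Q·H/2.
TC(544) = (25,000/544)×215 + (544/2)×24 = $16,408.51
TC(1,144) = (25,000/1,144)×215 + (1,144/2)×24 = $18,426.43
Lots of 544 are cheaper by $2,017.91.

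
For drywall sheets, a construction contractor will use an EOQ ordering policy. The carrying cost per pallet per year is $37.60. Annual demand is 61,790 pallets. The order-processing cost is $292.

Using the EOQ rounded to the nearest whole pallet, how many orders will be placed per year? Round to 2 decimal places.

63.05 orders per year

2DS/H = 2·61,790·292/37.6 = 959,717.02
EOQ = √959,717.02 ≈ 979.65 → Q = 980
Orders per year = D/Q = 61,790 / 980 = 63.051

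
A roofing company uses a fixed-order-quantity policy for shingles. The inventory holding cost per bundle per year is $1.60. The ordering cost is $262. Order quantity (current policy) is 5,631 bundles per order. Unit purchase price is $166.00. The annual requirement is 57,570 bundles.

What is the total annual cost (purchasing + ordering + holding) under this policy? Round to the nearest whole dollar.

Annual ordering cost = (D/Q)·S = (57,570/5,631) × 262 = $2,678.63
Annual holding cost  = (Q/2)·H = (5,631/2) × 1.6 = $4,504.80
Purchase cost = D·C = 57,570 × 166 = $9,556,620.00
Total = $2,678.63 + $4,504.80 + $9,556,620.00 = $9,563,803.43

$9,563,803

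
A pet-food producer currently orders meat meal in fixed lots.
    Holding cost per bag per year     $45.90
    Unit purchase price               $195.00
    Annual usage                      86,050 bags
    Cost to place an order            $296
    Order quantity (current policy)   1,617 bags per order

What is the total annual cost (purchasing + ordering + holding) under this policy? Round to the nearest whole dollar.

Orders/yr = 86,050/1,617 = 53.216; ordering cost = 53.216 × $296 = $15,751.89
Average inventory = 1,617/2 = 808.5; holding cost = 808.5 × $45.9 = $37,110.15
Purchase cost = D·C = 86,050 × 195 = $16,779,750.00
Total = $15,751.89 + $37,110.15 + $16,779,750.00 = $16,832,612.04

$16,832,612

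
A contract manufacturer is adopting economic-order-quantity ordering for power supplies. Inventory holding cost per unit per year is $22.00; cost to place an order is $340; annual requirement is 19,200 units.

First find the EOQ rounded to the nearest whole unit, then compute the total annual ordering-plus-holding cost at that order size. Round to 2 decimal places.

2DS/H = 2·19,200·340/22 = 593,454.55
EOQ = √593,454.55 ≈ 770.36 → Q = 770 units
Orders/yr = 19,200/770 = 24.935; ordering cost = 24.935 × $340 = $8,477.92
Average inventory = 770/2 = 385; holding cost = 385 × $22 = $8,470.00
Total = $8,477.92 + $8,470.00 = $16,947.92

$16,947.92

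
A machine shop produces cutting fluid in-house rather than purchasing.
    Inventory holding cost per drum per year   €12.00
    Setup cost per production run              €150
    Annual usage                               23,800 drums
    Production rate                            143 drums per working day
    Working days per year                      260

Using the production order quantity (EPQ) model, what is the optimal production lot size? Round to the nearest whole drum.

1,286 drums

d = 23,800/260 = 91.5385 drums/day;  effective holding cost H(1 − d/p) = 12·(1 − 91.5385/143) = 4.31845
Q* = √(2DS / H_eff) = √(2·23,800·150 / 4.31845) ≈ 1,285.83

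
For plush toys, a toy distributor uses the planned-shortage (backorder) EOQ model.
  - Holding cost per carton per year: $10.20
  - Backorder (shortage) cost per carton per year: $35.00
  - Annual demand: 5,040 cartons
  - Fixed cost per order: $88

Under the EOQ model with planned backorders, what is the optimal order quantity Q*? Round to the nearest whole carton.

335 cartons

Q* = √(2DS/H) · √((H + b)/b)
   = √(2 × 5,040 × 88 / 10.2) · √((10.2 + 35) / 35)
   = 294.898 × 1.1364 ≈ 335.12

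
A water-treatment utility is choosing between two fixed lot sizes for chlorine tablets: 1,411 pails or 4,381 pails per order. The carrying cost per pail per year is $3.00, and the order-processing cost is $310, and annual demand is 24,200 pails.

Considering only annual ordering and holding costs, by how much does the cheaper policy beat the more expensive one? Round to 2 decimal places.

For each Q, cost = (D/Q)·S + (Q/2)·H.
TC(1,411) = (24,200/1,411)×310 + (1,411/2)×3 = $7,433.30
TC(4,381) = (24,200/4,381)×310 + (4,381/2)×3 = $8,283.89
Cheaper: Q = 1,411.  Difference = $850.60

$850.60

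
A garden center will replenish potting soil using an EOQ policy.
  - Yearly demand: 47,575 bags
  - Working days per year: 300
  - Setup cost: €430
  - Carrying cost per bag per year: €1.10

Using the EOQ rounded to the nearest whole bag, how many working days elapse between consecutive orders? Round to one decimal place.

38.5 days

Q* = √(2·D·S / H) = √(2·47,575·430 / 1.1) = √37,195,000.0 ≈ 6,098.77 → Q = 6,099 bags
Days between orders = 300 / (D/Q) = 300 / 7.800 ≈ 38.459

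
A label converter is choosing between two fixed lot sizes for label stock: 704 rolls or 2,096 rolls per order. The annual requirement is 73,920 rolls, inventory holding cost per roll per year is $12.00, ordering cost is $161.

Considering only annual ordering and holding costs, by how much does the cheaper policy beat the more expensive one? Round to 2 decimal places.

Annual cost at Q: ordering D·S/Q plus holding Q·H/2.
TC(704) = (73,920/704)×161 + (704/2)×12 = $21,129.00
TC(2,096) = (73,920/2,096)×161 + (2,096/2)×12 = $18,254.02
Lots of 2,096 are cheaper by $2,874.98.

$2,874.98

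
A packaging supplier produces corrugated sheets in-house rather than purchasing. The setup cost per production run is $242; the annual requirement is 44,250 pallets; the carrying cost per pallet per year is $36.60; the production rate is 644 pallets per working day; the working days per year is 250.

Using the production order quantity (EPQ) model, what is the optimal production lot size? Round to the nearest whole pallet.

d = 44,250/250 = 177.0000 pallets/day;  effective holding cost H(1 − d/p) = 36.6·(1 − 177.0000/644) = 26.54068
Q* = √(2DS / H_eff) = √(2·44,250·242 / 26.54068) ≈ 898.30

898 pallets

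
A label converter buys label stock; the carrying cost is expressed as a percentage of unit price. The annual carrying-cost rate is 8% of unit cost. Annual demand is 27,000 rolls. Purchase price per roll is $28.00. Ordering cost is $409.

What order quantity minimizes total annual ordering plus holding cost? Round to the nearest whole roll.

Carrying cost H = $28 × 8% = $2.2400/roll/yr
Q* = √(2·D·S / H) = √(2·27,000·409 / 2.24) = √9,859,821.4 ≈ 3,140.04

3,140 rolls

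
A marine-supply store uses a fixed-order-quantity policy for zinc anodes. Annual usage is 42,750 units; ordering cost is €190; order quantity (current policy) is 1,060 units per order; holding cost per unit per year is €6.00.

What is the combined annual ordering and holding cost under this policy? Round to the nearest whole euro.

€10,843

Annual ordering cost = (D/Q)·S = (42,750/1,060) × 190 = €7,662.74
Annual holding cost  = (Q/2)·H = (1,060/2) × 6 = €3,180.00
Total = €7,662.74 + €3,180.00 = €10,842.74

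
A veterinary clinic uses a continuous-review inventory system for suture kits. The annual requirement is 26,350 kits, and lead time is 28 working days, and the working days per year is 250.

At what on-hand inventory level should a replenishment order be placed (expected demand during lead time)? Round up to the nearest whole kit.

2,952 kits

Daily demand d = 26,350 / 250 = 105.400 kits/day
Demand during lead time = 105.400 × 28 = 2,951.20
Reorder point = 2,951.20 → round up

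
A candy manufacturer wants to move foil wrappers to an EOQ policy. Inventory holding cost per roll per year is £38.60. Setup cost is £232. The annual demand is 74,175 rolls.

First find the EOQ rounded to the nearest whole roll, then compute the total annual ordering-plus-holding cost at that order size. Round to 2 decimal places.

£36,448.65

EOQ = √(2DS/H) = √(2 × 74,175 × 232 / 38.6)
    = √(891,637.31) ≈ 944.27 → Q = 944 rolls
Ordering: D/Q × S = 74,175/944 × £232 = £18,229.45
Holding:  Q/2 × H = 944/2 × £38.6 = £18,219.20
Total = £18,229.45 + £18,219.20 = £36,448.65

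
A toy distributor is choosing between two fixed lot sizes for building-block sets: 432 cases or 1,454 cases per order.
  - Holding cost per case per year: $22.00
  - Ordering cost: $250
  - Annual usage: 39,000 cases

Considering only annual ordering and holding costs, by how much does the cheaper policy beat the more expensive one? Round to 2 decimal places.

$4,621.80

Annual cost at Q: ordering D·S/Q plus holding Q·H/2.
TC(432) = (39,000/432)×250 + (432/2)×22 = $27,321.44
TC(1,454) = (39,000/1,454)×250 + (1,454/2)×22 = $22,699.64
Cheaper: Q = 1,454.  Difference = $4,621.80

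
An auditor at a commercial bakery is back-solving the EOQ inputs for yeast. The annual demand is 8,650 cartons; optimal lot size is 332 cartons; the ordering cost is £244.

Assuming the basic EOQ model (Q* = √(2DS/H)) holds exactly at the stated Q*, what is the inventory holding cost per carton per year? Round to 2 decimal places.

From Q* = √(2DS/H) ⇒ Q*² = 2DS/H.
H = 2DS / Q² = 2 × 8,650 × 244 / 332² = 38.2966

£38.30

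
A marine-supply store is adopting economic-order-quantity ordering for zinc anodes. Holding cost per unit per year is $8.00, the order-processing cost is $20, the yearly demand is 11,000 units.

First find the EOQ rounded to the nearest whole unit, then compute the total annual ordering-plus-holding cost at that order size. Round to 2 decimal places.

Q* = √(2·D·S / H) = √(2·11,000·20 / 8) = √55,000.0 ≈ 234.52 → Q = 235 units
Ordering: D/Q × S = 11,000/235 × $20 = $936.17
Holding:  Q/2 × H = 235/2 × $8 = $940.00
Total = $936.17 + $940.00 = $1,876.17

$1,876.17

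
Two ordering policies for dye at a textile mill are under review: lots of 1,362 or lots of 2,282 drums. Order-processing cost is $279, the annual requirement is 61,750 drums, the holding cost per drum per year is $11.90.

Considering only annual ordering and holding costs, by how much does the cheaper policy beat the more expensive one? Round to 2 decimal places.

Annual cost at Q: ordering D·S/Q plus holding Q·H/2.
TC(1,362) = (61,750/1,362)×279 + (1,362/2)×11.9 = $20,753.13
TC(2,282) = (61,750/2,282)×279 + (2,282/2)×11.9 = $21,127.53
|ΔTC| = |$20,753.13 − $21,127.53| = $374.40

$374.40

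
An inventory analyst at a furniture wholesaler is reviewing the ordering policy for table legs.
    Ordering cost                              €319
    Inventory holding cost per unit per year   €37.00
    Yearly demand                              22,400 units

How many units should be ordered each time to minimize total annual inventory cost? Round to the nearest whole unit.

Q* = √(2·D·S / H) = √(2·22,400·319 / 37) = √386,248.6 ≈ 621.49

621 units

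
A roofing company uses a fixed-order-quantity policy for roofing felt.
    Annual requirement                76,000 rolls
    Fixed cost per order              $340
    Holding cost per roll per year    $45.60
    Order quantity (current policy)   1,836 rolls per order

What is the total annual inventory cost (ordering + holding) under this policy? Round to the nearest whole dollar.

Annual ordering cost = (D/Q)·S = (76,000/1,836) × 340 = $14,074.07
Annual holding cost  = (Q/2)·H = (1,836/2) × 45.6 = $41,860.80
Total = $14,074.07 + $41,860.80 = $55,934.87

$55,935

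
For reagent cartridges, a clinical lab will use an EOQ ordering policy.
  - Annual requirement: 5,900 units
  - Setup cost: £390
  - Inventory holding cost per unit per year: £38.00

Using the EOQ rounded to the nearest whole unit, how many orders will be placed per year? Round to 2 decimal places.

Optimal lot size Q* = (2 × 5,900 × £390 / £38)^½ ≈ 348.00 → Q = 348
Orders per year = D/Q = 5,900 / 348 = 16.954

16.95 orders per year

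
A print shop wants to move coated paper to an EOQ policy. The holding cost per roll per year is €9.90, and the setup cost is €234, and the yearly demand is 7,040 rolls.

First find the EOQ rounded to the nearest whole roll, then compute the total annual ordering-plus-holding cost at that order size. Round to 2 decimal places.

€5,711.19

Q* = √(2·D·S / H) = √(2·7,040·234 / 9.9) = √332,800.0 ≈ 576.89 → Q = 577 rolls
Annual ordering cost = (D/Q)·S = (7,040/577) × 234 = €2,855.04
Annual holding cost  = (Q/2)·H = (577/2) × 9.9 = €2,856.15
Total = €2,855.04 + €2,856.15 = €5,711.19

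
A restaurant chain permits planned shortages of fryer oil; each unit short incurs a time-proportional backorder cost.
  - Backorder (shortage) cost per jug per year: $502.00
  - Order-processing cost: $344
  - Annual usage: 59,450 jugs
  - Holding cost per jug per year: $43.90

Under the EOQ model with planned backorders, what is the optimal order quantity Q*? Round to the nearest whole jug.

Basic EOQ = √(2·59,450·344/43.9) = 965.246
Backorder adjustment √((H+b)/b) = √((43.9+502)/502) = 1.0428
Q* = 965.246 × 1.0428 ≈ 1,006.57

1,007 jugs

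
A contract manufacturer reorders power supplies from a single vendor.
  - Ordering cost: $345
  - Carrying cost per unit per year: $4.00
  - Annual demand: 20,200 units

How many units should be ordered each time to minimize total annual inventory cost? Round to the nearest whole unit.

1,867 units

2DS/H = 2·20,200·345/4 = 3,484,500.00
EOQ = √3,484,500.00 ≈ 1,866.68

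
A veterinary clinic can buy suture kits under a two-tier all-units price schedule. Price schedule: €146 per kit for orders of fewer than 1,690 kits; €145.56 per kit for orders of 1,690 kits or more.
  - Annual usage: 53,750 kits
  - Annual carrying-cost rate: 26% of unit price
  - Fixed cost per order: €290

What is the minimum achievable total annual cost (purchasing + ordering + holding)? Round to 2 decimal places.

H₁ = 26%×€146 = €37.9600;  H₂ = 26%×€145.56 = €37.8456
EOQ₁ = √(2×53,750×290/37.9600) = 906.23  (< 1,690, feasible at tier 1)
EOQ₂ = √(2×53,750×290/37.8456) = 907.60  (< 1,690 → use Q = 1,690 at tier-2 price)
TC(tier 1 (EOQ₁), Q≈906.2) = €7,881,900.62
TC(tier 2, Q≈1,690.0) = €7,865,052.90
Minimum at tier 2: €7,865,052.90

€7,865,052.90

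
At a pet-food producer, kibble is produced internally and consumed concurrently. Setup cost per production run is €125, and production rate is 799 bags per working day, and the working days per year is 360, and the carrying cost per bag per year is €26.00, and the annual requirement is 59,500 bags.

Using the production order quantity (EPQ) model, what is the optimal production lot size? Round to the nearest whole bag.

849 bags

Daily demand d = 59,500/360 = 165.278; p = 799; 1 − d/p = 0.79314
EPQ = √(2DS / (H(1 − d/p)))
    = √(2 × 59,500 × 125 / (26 × 0.79314)) ≈ 849.31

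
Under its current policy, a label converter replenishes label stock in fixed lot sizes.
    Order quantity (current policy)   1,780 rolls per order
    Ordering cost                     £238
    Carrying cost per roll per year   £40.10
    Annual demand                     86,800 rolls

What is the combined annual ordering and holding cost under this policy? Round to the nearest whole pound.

£47,295

Annual ordering cost = (D/Q)·S = (86,800/1,780) × 238 = £11,605.84
Annual holding cost  = (Q/2)·H = (1,780/2) × 40.1 = £35,689.00
Total = £11,605.84 + £35,689.00 = £47,294.84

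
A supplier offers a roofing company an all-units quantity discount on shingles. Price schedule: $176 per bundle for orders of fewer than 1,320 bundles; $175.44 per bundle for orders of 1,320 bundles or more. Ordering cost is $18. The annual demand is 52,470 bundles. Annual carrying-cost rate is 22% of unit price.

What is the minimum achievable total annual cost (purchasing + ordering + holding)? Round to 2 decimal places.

$9,231,526.19

H₁ = 22%×$176 = $38.7200;  H₂ = 22%×$175.44 = $38.5968
EOQ₁ = √(2×52,470×18/38.7200) = 220.87  (< 1,320, feasible at tier 1)
EOQ₂ = √(2×52,470×18/38.5968) = 221.22  (< 1,320 → use Q = 1,320 at tier-2 price)
TC(tier 1 (EOQ₁), Q≈220.9) = $9,243,272.13
TC(tier 2, Q≈1,320.0) = $9,231,526.19
Minimum at tier 2: $9,231,526.19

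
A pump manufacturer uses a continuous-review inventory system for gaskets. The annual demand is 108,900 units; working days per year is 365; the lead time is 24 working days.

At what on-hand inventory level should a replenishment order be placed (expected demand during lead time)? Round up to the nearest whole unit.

Daily demand d = 108,900 / 365 = 298.356 units/day
Demand during lead time = 298.356 × 24 = 7,160.55
Reorder point = 7,160.55 → round up

7,161 units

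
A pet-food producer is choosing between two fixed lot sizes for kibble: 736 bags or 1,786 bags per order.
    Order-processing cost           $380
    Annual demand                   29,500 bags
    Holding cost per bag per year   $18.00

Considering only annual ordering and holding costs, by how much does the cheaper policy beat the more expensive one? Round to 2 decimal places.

$495.62

TC(Q) = (D/Q)S + (Q/2)H
TC(736) = (29,500/736)×380 + (736/2)×18 = $21,854.98
TC(1,786) = (29,500/1,786)×380 + (1,786/2)×18 = $22,350.60
Cheaper: Q = 736.  Difference = $495.62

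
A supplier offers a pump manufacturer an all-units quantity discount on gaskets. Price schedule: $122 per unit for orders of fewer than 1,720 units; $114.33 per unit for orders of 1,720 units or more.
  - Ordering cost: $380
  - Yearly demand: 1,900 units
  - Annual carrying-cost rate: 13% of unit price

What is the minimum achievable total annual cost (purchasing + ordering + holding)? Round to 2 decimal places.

H₁ = 13%×$122 = $15.8600;  H₂ = 13%×$114.33 = $14.8629
EOQ₁ = √(2×1,900×380/15.8600) = 301.74  (< 1,720, feasible at tier 1)
EOQ₂ = √(2×1,900×380/14.8629) = 311.70  (< 1,720 → use Q = 1,720 at tier-2 price)
TC(tier 1 (EOQ₁), Q≈301.7) = $236,585.59
TC(tier 2, Q≈1,720.0) = $230,428.86
Minimum at tier 2: $230,428.86

$230,428.86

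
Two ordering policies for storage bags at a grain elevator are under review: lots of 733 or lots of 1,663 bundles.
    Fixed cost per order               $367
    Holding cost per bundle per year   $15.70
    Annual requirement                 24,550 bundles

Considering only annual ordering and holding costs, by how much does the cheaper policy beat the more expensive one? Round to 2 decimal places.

$426.58

Annual cost at Q: ordering D·S/Q plus holding Q·H/2.
TC(733) = (24,550/733)×367 + (733/2)×15.7 = $18,045.80
TC(1,663) = (24,550/1,663)×367 + (1,663/2)×15.7 = $18,472.38
Cheaper: Q = 733.  Difference = $426.58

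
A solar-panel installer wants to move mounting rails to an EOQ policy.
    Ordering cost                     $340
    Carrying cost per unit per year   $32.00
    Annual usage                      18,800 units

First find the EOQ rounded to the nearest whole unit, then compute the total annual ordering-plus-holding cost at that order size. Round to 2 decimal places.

$20,225.92

Q* = √(2·D·S / H) = √(2·18,800·340 / 32) = √399,500.0 ≈ 632.06 → Q = 632 units
Orders/yr = 18,800/632 = 29.747; ordering cost = 29.747 × $340 = $10,113.92
Average inventory = 632/2 = 316; holding cost = 316 × $32 = $10,112.00
Total = $10,113.92 + $10,112.00 = $20,225.92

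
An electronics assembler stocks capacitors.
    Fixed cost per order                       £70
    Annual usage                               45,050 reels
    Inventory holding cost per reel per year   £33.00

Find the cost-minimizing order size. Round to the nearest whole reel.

437 reels

EOQ = √(2DS/H) = √(2 × 45,050 × 70 / 33)
    = √(191,121.21) ≈ 437.17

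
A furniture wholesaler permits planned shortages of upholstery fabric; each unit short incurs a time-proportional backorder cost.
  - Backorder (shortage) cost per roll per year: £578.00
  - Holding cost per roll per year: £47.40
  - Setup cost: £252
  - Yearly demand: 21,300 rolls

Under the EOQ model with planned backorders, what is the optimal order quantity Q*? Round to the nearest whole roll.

Basic EOQ = √(2·21,300·252/47.4) = 475.900
Backorder adjustment √((H+b)/b) = √((47.4+578)/578) = 1.0402
Q* = 475.900 × 1.0402 ≈ 495.03

495 rolls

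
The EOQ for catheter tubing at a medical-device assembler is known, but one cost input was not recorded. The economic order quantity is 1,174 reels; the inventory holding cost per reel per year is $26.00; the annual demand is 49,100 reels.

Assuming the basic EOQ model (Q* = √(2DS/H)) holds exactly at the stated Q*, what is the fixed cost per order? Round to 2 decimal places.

$364.92

From Q* = √(2DS/H) ⇒ Q*² = 2DS/H.
S = Q²H / (2D) = 1,174² × 26 / (2 × 49,100) = 364.9203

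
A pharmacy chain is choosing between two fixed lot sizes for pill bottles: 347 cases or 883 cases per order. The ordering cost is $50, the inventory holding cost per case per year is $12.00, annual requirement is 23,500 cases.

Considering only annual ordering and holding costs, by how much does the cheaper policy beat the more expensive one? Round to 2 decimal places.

$1,160.52

Annual cost at Q: ordering D·S/Q plus holding Q·H/2.
TC(347) = (23,500/347)×50 + (347/2)×12 = $5,468.17
TC(883) = (23,500/883)×50 + (883/2)×12 = $6,628.69
Lots of 347 are cheaper by $1,160.52.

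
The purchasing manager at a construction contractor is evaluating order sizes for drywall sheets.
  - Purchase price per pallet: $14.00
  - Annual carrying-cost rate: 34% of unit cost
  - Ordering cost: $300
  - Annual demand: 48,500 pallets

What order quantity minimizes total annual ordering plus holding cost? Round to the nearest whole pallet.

2,473 pallets

H = i·C = 0.34 × $14 = $4.7600 per pallet-year
EOQ = √(2DS/H) = √(2 × 48,500 × 300 / 4.76)
    = √(6,113,445.38) ≈ 2,472.54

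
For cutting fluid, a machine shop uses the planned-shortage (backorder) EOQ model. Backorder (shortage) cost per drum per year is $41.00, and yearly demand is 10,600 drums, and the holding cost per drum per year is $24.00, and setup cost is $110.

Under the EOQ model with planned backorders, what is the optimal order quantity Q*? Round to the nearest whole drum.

392 drums

Basic EOQ = √(2·10,600·110/24) = 311.716
Backorder adjustment √((H+b)/b) = √((24+41)/41) = 1.2591
Q* = 311.716 × 1.2591 ≈ 392.49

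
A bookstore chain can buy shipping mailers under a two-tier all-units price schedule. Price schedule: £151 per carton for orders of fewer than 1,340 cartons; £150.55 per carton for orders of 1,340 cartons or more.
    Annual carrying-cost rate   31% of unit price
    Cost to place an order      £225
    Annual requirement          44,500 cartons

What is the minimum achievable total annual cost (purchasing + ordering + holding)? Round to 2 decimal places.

£6,738,216.25

H₁ = 31%×£151 = £46.8100;  H₂ = 31%×£150.55 = £46.6705
EOQ₁ = √(2×44,500×225/46.8100) = 654.06  (< 1,340, feasible at tier 1)
EOQ₂ = √(2×44,500×225/46.6705) = 655.04  (< 1,340 → use Q = 1,340 at tier-2 price)
TC(tier 1 (EOQ₁), Q≈654.1) = £6,750,116.50
TC(tier 2, Q≈1,340.0) = £6,738,216.25
Minimum at tier 2: £6,738,216.25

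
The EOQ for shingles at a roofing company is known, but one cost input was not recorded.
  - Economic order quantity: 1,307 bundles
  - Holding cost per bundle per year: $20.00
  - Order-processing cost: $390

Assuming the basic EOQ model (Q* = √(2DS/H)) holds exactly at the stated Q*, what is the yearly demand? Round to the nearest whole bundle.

From Q* = √(2DS/H) ⇒ Q*² = 2DS/H.
D = Q²H / (2S) = 1,307² × 20 / (2 × 390) = 43,801.26

43,801 bundles per year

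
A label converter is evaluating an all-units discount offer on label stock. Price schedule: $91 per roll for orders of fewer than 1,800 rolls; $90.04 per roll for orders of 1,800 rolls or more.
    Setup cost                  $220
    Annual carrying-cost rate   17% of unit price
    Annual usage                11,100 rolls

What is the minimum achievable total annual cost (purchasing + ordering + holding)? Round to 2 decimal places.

$1,014,576.79

H₁ = 17%×$91 = $15.4700;  H₂ = 17%×$90.04 = $15.3068
EOQ₁ = √(2×11,100×220/15.4700) = 561.88  (< 1,800, feasible at tier 1)
EOQ₂ = √(2×11,100×220/15.3068) = 564.87  (< 1,800 → use Q = 1,800 at tier-2 price)
TC(tier 1 (EOQ₁), Q≈561.9) = $1,018,792.27
TC(tier 2, Q≈1,800.0) = $1,014,576.79
Minimum at tier 2: $1,014,576.79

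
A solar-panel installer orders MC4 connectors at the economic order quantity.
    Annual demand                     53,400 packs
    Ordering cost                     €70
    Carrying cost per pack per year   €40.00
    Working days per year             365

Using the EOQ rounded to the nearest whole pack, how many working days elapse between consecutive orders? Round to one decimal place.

3.0 days

Optimal lot size Q* = (2 × 53,400 × €70 / €40)^½ ≈ 432.32 → Q = 432 packs
Cycle time = (working days × Q)/D = (365 × 432) / 53,400 = 2.953 days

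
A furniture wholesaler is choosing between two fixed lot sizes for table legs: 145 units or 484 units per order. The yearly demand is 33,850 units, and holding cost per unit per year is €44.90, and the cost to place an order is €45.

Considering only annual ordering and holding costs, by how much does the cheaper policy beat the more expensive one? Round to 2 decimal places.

€252.59

Annual cost at Q: ordering D·S/Q plus holding Q·H/2.
TC(145) = (33,850/145)×45 + (145/2)×44.9 = €13,760.42
TC(484) = (33,850/484)×45 + (484/2)×44.9 = €14,013.01
Lots of 145 are cheaper by €252.59.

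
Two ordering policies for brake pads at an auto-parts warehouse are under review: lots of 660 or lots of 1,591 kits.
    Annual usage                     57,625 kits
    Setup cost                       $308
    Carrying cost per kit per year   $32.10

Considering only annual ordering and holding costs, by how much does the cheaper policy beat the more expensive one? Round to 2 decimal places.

$793.55

TC(Q) = (D/Q)S + (Q/2)H
TC(660) = (57,625/660)×308 + (660/2)×32.1 = $37,484.67
TC(1,591) = (57,625/1,591)×308 + (1,591/2)×32.1 = $36,691.11
|ΔTC| = |$37,484.67 − $36,691.11| = $793.55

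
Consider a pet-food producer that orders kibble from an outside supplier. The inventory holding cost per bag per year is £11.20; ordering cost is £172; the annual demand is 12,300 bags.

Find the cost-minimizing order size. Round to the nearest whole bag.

615 bags

EOQ = √(2DS/H) = √(2 × 12,300 × 172 / 11.2)
    = √(377,785.71) ≈ 614.64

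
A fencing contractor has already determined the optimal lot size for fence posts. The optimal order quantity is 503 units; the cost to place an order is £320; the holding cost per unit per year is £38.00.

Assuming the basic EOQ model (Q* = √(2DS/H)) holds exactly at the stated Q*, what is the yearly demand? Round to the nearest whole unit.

15,022 units per year

From Q* = √(2DS/H) ⇒ Q*² = 2DS/H.
D = Q²H / (2S) = 503² × 38 / (2 × 320) = 15,022.41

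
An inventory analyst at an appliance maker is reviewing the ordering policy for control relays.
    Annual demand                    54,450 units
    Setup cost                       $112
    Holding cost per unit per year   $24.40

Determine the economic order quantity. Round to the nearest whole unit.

707 units

2DS/H = 2·54,450·112/24.4 = 499,868.85
EOQ = √499,868.85 ≈ 707.01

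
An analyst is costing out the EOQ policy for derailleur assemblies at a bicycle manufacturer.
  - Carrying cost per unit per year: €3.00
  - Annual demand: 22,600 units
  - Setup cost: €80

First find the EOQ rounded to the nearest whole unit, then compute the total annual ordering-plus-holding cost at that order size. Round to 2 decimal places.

€3,293.63

EOQ = √(2DS/H) = √(2 × 22,600 × 80 / 3)
    = √(1,205,333.33) ≈ 1,097.88 → Q = 1,098 units
Ordering: D/Q × S = 22,600/1,098 × €80 = €1,646.63
Holding:  Q/2 × H = 1,098/2 × €3 = €1,647.00
Total = €1,646.63 + €1,647.00 = €3,293.63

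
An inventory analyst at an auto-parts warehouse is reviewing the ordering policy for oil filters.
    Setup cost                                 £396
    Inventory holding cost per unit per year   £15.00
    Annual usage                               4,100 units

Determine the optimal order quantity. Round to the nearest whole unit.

465 units

EOQ = √(2DS/H) = √(2 × 4,100 × 396 / 15)
    = √(216,480.00) ≈ 465.27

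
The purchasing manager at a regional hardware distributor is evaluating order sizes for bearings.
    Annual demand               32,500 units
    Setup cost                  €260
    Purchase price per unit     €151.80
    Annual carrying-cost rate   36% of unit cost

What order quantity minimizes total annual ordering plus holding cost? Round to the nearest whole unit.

Carrying cost H = €151.8 × 36% = €54.6480/unit/yr
Optimal lot size Q* = (2 × 32,500 × €260 / €54.648)^½ ≈ 556.10

556 units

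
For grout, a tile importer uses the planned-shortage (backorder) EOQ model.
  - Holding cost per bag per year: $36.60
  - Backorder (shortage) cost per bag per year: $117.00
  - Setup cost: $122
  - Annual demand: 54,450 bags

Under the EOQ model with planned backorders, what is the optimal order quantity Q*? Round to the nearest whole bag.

Basic EOQ = √(2·54,450·122/36.6) = 602.495
Backorder adjustment √((H+b)/b) = √((36.6+117)/117) = 1.1458
Q* = 602.495 × 1.1458 ≈ 690.33

690 bags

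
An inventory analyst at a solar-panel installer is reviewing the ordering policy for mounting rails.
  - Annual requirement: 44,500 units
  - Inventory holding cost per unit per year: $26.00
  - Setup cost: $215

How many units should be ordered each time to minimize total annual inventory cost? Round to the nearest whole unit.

Q* = √(2·D·S / H) = √(2·44,500·215 / 26) = √735,961.5 ≈ 857.88

858 units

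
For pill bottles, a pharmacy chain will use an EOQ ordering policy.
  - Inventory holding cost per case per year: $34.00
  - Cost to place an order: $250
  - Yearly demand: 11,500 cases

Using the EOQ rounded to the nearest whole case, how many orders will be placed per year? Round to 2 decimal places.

27.98 orders per year

Optimal lot size Q* = (2 × 11,500 × $250 / $34)^½ ≈ 411.24 → Q = 411
N = D/Q = 11,500/411 ≈ 27.981 orders/yr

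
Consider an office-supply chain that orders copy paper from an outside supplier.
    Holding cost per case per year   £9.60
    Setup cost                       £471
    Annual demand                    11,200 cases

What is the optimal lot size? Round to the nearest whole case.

EOQ = √(2DS/H) = √(2 × 11,200 × 471 / 9.6)
    = √(1,099,000.00) ≈ 1,048.33

1,048 cases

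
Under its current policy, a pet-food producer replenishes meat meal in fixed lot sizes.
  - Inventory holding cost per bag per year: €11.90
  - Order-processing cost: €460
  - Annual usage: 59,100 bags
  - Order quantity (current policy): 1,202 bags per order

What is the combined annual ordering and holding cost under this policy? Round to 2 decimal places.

€29,769.20

Ordering: D/Q × S = 59,100/1,202 × €460 = €22,617.30
Holding:  Q/2 × H = 1,202/2 × €11.9 = €7,151.90
Total = €22,617.30 + €7,151.90 = €29,769.20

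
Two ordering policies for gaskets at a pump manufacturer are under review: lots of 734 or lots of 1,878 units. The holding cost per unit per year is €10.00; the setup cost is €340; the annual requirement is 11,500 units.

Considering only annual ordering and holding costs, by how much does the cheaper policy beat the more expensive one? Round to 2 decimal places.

€2,475.03

Annual cost at Q: ordering D·S/Q plus holding Q·H/2.
TC(734) = (11,500/734)×340 + (734/2)×10 = €8,996.98
TC(1,878) = (11,500/1,878)×340 + (1,878/2)×10 = €11,472.00
|ΔTC| = |€8,996.98 − €11,472.00| = €2,475.03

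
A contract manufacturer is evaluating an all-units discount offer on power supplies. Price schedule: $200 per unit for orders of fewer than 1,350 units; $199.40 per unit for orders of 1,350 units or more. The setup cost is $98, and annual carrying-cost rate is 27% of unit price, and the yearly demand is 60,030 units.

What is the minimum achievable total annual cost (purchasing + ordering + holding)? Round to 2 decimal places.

H₁ = 27%×$200 = $54.0000;  H₂ = 27%×$199.40 = $53.8380
EOQ₁ = √(2×60,030×98/54.0000) = 466.78  (< 1,350, feasible at tier 1)
EOQ₂ = √(2×60,030×98/53.8380) = 467.49  (< 1,350 → use Q = 1,350 at tier-2 price)
TC(tier 1 (EOQ₁), Q≈466.8) = $12,031,206.30
TC(tier 2, Q≈1,350.0) = $12,010,680.38
Minimum at tier 2: $12,010,680.38

$12,010,680.38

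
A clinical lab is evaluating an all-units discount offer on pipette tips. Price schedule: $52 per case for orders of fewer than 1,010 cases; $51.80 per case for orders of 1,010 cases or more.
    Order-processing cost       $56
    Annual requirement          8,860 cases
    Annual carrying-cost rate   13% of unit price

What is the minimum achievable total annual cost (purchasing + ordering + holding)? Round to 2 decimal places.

H₁ = 13%×$52 = $6.7600;  H₂ = 13%×$51.80 = $6.7340
EOQ₁ = √(2×8,860×56/6.7600) = 383.14  (< 1,010, feasible at tier 1)
EOQ₂ = √(2×8,860×56/6.7340) = 383.87  (< 1,010 → use Q = 1,010 at tier-2 price)
TC(tier 1 (EOQ₁), Q≈383.1) = $463,310.00
TC(tier 2, Q≈1,010.0) = $462,839.92
Minimum at tier 2: $462,839.92

$462,839.92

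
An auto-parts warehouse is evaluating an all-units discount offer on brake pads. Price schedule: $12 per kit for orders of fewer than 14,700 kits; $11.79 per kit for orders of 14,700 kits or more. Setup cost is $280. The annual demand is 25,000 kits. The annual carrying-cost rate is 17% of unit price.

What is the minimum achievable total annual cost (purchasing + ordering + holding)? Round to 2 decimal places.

$305,344.16

H₁ = 17%×$12 = $2.0400;  H₂ = 17%×$11.79 = $2.0043
EOQ₁ = √(2×25,000×280/2.0400) = 2,619.68  (< 14,700, feasible at tier 1)
EOQ₂ = √(2×25,000×280/2.0043) = 2,642.91  (< 14,700 → use Q = 14,700 at tier-2 price)
TC(tier 1 (EOQ₁), Q≈2,619.7) = $305,344.16
TC(tier 2, Q≈14,700.0) = $309,957.80
Minimum at tier 1 (EOQ₁): $305,344.16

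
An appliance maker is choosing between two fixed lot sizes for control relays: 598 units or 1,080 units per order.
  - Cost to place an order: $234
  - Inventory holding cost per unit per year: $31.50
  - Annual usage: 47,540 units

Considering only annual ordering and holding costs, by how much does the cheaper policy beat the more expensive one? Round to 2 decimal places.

TC(Q) = (D/Q)S + (Q/2)H
TC(598) = (47,540/598)×234 + (598/2)×31.5 = $28,021.11
TC(1,080) = (47,540/1,080)×234 + (1,080/2)×31.5 = $27,310.33
|ΔTC| = |$28,021.11 − $27,310.33| = $710.78

$710.78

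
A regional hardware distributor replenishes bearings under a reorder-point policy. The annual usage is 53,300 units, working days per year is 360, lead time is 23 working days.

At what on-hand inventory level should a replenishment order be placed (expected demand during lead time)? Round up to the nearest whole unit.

Daily demand d = 53,300 / 360 = 148.056 units/day
Demand during lead time = 148.056 × 23 = 3,405.28
Reorder point = 3,405.28 → round up

3,406 units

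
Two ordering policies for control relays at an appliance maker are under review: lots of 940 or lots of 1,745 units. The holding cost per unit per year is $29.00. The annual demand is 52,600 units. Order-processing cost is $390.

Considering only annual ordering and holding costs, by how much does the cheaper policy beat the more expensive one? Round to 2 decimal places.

$1,604.97

Annual cost at Q: ordering D·S/Q plus holding Q·H/2.
TC(940) = (52,600/940)×390 + (940/2)×29 = $35,453.40
TC(1,745) = (52,600/1,745)×390 + (1,745/2)×29 = $37,058.37
Lots of 940 are cheaper by $1,604.97.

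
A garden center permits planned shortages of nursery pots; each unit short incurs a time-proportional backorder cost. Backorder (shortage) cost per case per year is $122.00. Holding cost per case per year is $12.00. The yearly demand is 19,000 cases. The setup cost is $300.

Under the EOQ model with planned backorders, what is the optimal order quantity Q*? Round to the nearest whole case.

Basic EOQ = √(2·19,000·300/12) = 974.679
Backorder adjustment √((H+b)/b) = √((12+122)/122) = 1.0480
Q* = 974.679 × 1.0480 ≈ 1,021.49

1,021 cases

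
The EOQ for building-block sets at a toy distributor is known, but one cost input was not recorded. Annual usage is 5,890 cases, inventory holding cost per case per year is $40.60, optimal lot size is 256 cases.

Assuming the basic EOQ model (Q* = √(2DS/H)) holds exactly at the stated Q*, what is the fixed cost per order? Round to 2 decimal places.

From Q* = √(2DS/H) ⇒ Q*² = 2DS/H.
S = Q²H / (2D) = 256² × 40.6 / (2 × 5,890) = 225.8711

$225.87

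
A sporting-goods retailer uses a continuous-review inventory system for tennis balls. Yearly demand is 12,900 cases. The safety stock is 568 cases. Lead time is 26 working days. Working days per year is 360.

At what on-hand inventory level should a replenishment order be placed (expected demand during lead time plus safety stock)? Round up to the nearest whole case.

1,500 cases

Daily demand d = 12,900 / 360 = 35.833 cases/day
Demand during lead time = 35.833 × 26 = 931.67
Reorder point = 931.67 + 568 = 1,499.67 → round up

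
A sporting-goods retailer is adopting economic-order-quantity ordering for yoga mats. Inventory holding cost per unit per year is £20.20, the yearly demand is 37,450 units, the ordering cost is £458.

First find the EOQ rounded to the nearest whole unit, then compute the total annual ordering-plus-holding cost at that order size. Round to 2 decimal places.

Q* = √(2·D·S / H) = √(2·37,450·458 / 20.2) = √1,698,227.7 ≈ 1,303.16 → Q = 1,303 units
Annual ordering cost = (D/Q)·S = (37,450/1,303) × 458 = £13,163.55
Annual holding cost  = (Q/2)·H = (1,303/2) × 20.2 = £13,160.30
Total = £13,163.55 + £13,160.30 = £26,323.85

£26,323.85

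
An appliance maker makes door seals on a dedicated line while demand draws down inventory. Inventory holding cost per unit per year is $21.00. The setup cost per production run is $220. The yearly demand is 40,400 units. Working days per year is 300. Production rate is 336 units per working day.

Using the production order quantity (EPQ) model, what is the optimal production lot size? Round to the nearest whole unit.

d = 40,400/300 = 134.6667 units/day;  effective holding cost H(1 − d/p) = 21·(1 − 134.6667/336) = 12.58333
Q* = √(2DS / H_eff) = √(2·40,400·220 / 12.58333) ≈ 1,188.55

1,189 units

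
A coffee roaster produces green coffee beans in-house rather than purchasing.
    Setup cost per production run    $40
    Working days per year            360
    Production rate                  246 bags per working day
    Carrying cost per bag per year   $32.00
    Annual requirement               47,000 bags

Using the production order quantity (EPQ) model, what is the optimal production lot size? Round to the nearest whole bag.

Daily demand d = 47,000/360 = 130.556; p = 246; 1 − d/p = 0.46929
EPQ = √(2DS / (H(1 − d/p)))
    = √(2 × 47,000 × 40 / (32 × 0.46929)) ≈ 500.38

500 bags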